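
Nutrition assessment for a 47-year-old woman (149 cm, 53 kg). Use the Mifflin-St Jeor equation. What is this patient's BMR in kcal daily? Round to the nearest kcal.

1065 kcal daily

Mifflin-St Jeor (female): BMR = 10(53) + 6.25(149) − 5(47) − 161 = 530 + 931.25 − 235 − 161 = 1065.25 kcal/day.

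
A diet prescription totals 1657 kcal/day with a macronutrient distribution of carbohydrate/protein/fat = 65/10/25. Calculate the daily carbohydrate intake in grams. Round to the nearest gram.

Carbohydrate energy = 65% × 1657 = 1077.05 kcal.
At 4 kcal/g: 1077.05 ÷ 4 = 269.2625 g.

269 g/day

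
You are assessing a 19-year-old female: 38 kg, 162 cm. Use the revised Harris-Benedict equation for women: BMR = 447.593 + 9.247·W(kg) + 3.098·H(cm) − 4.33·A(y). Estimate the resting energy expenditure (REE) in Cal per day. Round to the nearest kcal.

Harris-Benedict: BMR = 447.593 + 9.247(38) + 3.098(162) − 4.33(19) = 1218.585 kcal/day.

1219 Cal per day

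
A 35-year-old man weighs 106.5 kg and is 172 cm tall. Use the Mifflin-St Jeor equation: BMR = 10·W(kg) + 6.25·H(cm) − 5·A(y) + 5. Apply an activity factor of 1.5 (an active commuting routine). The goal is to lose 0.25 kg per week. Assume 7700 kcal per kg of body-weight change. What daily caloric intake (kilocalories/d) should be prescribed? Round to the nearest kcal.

2680 kilocalories/d

Mifflin-St Jeor (male): BMR = 10(106.5) + 6.25(172) − 5(35) + 5 = 1065 + 1075 − 175 + 5 = 1970 kcal/day.
TEE = 1970 × 1.5 = 2955 kcal/day.
Required daily deficit = 0.25 × 7700 ÷ 7 = 275 kcal/day.
Target intake = 2955 − 275 = 2680 kcal/day.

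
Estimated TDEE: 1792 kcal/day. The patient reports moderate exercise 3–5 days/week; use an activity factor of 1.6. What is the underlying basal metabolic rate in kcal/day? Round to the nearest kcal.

BMR = TEE ÷ activity factor = 1792 ÷ 1.6 = 1120 kcal/day.

1120 kcal/day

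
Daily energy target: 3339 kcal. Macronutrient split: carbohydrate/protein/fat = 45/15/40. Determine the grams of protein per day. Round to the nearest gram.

125 g/day

Protein energy = 15% × 3339 = 500.85 kcal.
At 4 kcal/g: 500.85 ÷ 4 = 125.2125 g.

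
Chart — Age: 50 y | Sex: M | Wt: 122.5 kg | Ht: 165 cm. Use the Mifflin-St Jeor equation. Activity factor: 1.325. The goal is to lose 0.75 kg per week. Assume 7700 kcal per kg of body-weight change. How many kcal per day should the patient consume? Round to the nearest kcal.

Mifflin-St Jeor (male): BMR = 10(122.5) + 6.25(165) − 5(50) + 5 = 1225 + 1031.25 − 250 + 5 = 2011.25 kcal/day.
TEE = 2011.25 × 1.325 = 2664.9063 kcal/day.
Required daily deficit = 0.75 × 7700 ÷ 7 = 825 kcal/day.
Target intake = 2664.9063 − 825 = 1839.9063 kcal/day.

1840 kcal per day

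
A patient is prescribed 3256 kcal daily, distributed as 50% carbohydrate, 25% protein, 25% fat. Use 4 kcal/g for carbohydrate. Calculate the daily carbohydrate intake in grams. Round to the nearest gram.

Carbohydrate energy = 50% × 3256 = 1628 kcal.
At 4 kcal/g: 1628 ÷ 4 = 407 g.

407 g/day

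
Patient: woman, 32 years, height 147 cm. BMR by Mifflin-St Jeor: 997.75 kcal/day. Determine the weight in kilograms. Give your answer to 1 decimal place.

40.0 kg

997.75 = 10·W + 6.25(147) − 5(32) − 161
10·W = 997.75 − 597.75 = 400, so W = 40 kg.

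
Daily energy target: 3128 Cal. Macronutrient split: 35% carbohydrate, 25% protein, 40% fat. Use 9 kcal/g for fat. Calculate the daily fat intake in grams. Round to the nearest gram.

Fat energy = 40% × 3128 = 1251.2 kcal.
At 9 kcal/g: 1251.2 ÷ 9 = 139.0222 g.

139 g/day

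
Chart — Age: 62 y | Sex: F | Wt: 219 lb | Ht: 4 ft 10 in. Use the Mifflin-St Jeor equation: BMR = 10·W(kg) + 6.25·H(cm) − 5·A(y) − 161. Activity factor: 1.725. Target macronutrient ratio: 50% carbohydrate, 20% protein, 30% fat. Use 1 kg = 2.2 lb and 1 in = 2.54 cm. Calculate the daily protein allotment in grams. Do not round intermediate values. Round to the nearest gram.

Convert to metric: weight = 219 ÷ 2.2 = 99.5455 kg; height = (4×12 + 10) × 2.54 = 58 × 2.54 = 147.32 cm.
Mifflin-St Jeor (female): BMR = 10(99.5455) + 6.25(147.32) − 5(62) − 161 = 995.4545 + 920.75 − 310 − 161 = 1445.2045 kcal/day.
TEE = 1445.2045 × 1.725 = 2492.9778 kcal/day.
Protein energy = 20% × 2492.9778 = 498.5956 kcal.
Protein = 498.5956 ÷ 4 kcal/g = 124.6489 g.

125 g/day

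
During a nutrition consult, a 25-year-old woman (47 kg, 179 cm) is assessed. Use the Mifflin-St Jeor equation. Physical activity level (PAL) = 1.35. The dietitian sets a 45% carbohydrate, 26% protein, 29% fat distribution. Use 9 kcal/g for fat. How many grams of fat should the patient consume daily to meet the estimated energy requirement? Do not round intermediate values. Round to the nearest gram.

Mifflin-St Jeor (female): BMR = 10(47) + 6.25(179) − 5(25) − 161 = 470 + 1118.75 − 125 − 161 = 1302.75 kcal/day.
TEE = 1302.75 × 1.35 = 1758.7125 kcal/day.
Fat energy = 29% × 1758.7125 = 510.0266 kcal.
Fat = 510.0266 ÷ 9 kcal/g = 56.6696 g.

57 g/day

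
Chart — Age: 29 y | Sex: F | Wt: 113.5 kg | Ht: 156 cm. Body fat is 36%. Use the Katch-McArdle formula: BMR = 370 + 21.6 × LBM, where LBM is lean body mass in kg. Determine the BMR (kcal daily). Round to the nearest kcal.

LBM = 113.5 × (1 − 0.36) = 72.64 kg. Katch-McArdle: BMR = 370 + 21.6 × 72.64 = 1939.024 kcal/day.

1939 kcal daily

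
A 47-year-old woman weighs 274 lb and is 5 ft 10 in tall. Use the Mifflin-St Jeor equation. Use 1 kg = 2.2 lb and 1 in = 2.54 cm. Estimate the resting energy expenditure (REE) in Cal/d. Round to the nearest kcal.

Convert to metric: weight = 274 ÷ 2.2 = 124.5455 kg; height = (5×12 + 10) × 2.54 = 70 × 2.54 = 177.8 cm.
Mifflin-St Jeor (female): BMR = 10(124.5455) + 6.25(177.8) − 5(47) − 161 = 1245.4545 + 1111.25 − 235 − 161 = 1960.7045 kcal/day.

1961 Cal/d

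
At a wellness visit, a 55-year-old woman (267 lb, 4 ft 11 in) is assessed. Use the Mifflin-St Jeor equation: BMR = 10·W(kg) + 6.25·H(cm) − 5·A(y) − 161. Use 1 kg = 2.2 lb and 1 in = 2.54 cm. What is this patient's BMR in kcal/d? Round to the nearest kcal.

Convert to metric: weight = 267 ÷ 2.2 = 121.3636 kg; height = (4×12 + 11) × 2.54 = 59 × 2.54 = 149.86 cm.
Mifflin-St Jeor (female): BMR = 10(121.3636) + 6.25(149.86) − 5(55) − 161 = 1213.6364 + 936.625 − 275 − 161 = 1714.2614 kcal/day.

1714 kcal/d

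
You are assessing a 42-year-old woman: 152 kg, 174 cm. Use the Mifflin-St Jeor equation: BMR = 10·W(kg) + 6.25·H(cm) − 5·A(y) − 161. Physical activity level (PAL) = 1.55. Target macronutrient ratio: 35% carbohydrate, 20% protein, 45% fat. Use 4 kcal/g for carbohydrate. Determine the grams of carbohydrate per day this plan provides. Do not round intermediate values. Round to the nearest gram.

303 g/day

Mifflin-St Jeor (female): BMR = 10(152) + 6.25(174) − 5(42) − 161 = 1520 + 1087.5 − 210 − 161 = 2236.5 kcal/day.
TEE = 2236.5 × 1.55 = 3466.575 kcal/day.
Carbohydrate energy = 35% × 3466.575 = 1213.3013 kcal.
Carbohydrate = 1213.3013 ÷ 4 kcal/g = 303.3253 g.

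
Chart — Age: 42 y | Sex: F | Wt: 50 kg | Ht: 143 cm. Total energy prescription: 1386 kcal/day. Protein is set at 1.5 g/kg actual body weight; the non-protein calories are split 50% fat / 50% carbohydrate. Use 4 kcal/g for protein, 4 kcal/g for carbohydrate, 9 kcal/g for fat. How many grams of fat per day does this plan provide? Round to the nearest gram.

Protein = 1.5 × 50 = 75 g → 75 × 4 = 300 kcal.
Non-protein calories = 1386 − 300 = 1086 kcal.
Fat: 50% × 1086 = 543 kcal; carbohydrate: 543 kcal.
Fat: 543 kcal ÷ 9 kcal/g = 60.3333 g.

60 g/day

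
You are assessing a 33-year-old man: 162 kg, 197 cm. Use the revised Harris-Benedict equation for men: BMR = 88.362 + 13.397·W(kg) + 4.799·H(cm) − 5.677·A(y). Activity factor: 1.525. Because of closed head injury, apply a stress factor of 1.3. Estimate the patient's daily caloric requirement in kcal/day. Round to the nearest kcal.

5981 kcal/day

Harris-Benedict: BMR = 88.362 + 13.397(162) + 4.799(197) − 5.677(33) = 3016.738 kcal/day.
TEE = BMR × activity factor = 3016.738 × 1.525 = 4600.5255 kcal/day.
Apply stress factor: 4600.5255 × 1.3 = 5980.6831 kcal/day.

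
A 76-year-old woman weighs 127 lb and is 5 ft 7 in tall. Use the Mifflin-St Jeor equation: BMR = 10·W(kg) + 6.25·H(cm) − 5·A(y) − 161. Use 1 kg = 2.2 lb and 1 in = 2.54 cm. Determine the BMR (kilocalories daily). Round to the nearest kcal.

Convert to metric: weight = 127 ÷ 2.2 = 57.7273 kg; height = (5×12 + 7) × 2.54 = 67 × 2.54 = 170.18 cm.
Mifflin-St Jeor (female): BMR = 10(57.7273) + 6.25(170.18) − 5(76) − 161 = 577.2727 + 1063.625 − 380 − 161 = 1099.8977 kcal/day.

1100 kilocalories daily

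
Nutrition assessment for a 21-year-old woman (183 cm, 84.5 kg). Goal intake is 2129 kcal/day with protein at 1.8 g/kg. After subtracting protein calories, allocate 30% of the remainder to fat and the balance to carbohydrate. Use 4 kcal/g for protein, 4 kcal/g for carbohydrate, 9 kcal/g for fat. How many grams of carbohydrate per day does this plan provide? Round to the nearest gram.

266 g/day

Protein = 1.8 × 84.5 = 152.1 g → 152.1 × 4 = 608.4 kcal.
Non-protein calories = 2129 − 608.4 = 1520.6 kcal.
Fat: 30% × 1520.6 = 456.18 kcal; carbohydrate: 1064.42 kcal.
Carbohydrate: 1064.42 kcal ÷ 4 kcal/g = 266.105 g.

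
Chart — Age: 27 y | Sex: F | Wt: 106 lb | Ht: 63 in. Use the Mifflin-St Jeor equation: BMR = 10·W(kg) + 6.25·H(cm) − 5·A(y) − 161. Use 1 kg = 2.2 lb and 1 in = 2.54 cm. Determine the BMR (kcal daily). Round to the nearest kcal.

Convert to metric: weight = 106 ÷ 2.2 = 48.1818 kg; height = 63 × 2.54 = 160.02 cm.
Mifflin-St Jeor (female): BMR = 10(48.1818) + 6.25(160.02) − 5(27) − 161 = 481.8182 + 1000.125 − 135 − 161 = 1185.9432 kcal/day.

1186 kcal daily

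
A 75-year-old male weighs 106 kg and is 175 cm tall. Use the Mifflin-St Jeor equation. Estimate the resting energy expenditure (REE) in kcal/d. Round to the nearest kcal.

Mifflin-St Jeor (male): BMR = 10(106) + 6.25(175) − 5(75) + 5 = 1060 + 1093.75 − 375 + 5 = 1783.75 kcal/day.

1784 kcal/d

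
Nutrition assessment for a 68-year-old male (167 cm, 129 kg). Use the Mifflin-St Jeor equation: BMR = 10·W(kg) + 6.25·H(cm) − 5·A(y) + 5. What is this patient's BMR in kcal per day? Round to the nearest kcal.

Mifflin-St Jeor (male): BMR = 10(129) + 6.25(167) − 5(68) + 5 = 1290 + 1043.75 − 340 + 5 = 1998.75 kcal/day.

1999 kcal per day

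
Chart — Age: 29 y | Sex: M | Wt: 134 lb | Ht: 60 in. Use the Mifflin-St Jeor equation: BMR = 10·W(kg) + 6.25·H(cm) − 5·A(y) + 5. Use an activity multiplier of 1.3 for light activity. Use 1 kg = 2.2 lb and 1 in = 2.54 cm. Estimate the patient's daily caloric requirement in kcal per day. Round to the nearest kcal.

1848 kcal per day

Convert to metric: weight = 134 ÷ 2.2 = 60.9091 kg; height = 60 × 2.54 = 152.4 cm.
Mifflin-St Jeor (male): BMR = 10(60.9091) + 6.25(152.4) − 5(29) + 5 = 609.0909 + 952.5 − 145 + 5 = 1421.5909 kcal/day.
TEE = BMR × activity factor = 1421.5909 × 1.3 = 1848.0682 kcal/day.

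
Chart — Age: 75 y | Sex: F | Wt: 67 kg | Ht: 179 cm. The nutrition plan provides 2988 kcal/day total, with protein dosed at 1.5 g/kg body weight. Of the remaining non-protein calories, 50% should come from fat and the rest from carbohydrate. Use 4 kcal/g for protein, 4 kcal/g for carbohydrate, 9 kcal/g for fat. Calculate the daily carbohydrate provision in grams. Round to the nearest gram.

Protein = 1.5 × 67 = 100.5 g → 100.5 × 4 = 402 kcal.
Non-protein calories = 2988 − 402 = 2586 kcal.
Fat: 50% × 2586 = 1293 kcal; carbohydrate: 1293 kcal.
Carbohydrate: 1293 kcal ÷ 4 kcal/g = 323.25 g.

323 g/day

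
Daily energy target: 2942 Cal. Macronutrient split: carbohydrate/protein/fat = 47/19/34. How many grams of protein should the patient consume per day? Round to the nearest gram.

140 g/day

Protein energy = 19% × 2942 = 558.98 kcal.
At 4 kcal/g: 558.98 ÷ 4 = 139.745 g.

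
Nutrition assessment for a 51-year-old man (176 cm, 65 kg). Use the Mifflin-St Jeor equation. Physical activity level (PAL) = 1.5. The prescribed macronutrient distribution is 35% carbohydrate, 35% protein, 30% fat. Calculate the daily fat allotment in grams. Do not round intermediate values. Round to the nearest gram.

Mifflin-St Jeor (male): BMR = 10(65) + 6.25(176) − 5(51) + 5 = 650 + 1100 − 255 + 5 = 1500 kcal/day.
TEE = 1500 × 1.5 = 2250 kcal/day.
Fat energy = 30% × 2250 = 675 kcal.
Fat = 675 ÷ 9 kcal/g = 75 g.

75 g/day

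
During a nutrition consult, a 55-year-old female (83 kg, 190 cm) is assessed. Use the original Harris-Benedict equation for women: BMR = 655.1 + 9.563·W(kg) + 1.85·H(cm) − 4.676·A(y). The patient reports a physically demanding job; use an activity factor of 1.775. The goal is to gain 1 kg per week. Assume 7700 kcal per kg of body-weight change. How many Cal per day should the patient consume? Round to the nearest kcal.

Harris-Benedict: BMR = 655.1 + 9.563(83) + 1.85(190) − 4.676(55) = 1543.149 kcal/day.
TEE = 1543.149 × 1.775 = 2739.0895 kcal/day.
Required daily surplus = 1 × 7700 ÷ 7 = 1100 kcal/day.
Target intake = 2739.0895 + 1100 = 3839.0895 kcal/day.

3839 Cal per day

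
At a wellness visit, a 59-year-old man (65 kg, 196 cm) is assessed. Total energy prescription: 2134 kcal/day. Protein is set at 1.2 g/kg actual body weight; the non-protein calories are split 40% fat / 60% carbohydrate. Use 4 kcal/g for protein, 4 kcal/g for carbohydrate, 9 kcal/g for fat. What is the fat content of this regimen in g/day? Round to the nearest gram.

Protein = 1.2 × 65 = 78 g → 78 × 4 = 312 kcal.
Non-protein calories = 2134 − 312 = 1822 kcal.
Fat: 40% × 1822 = 728.8 kcal; carbohydrate: 1093.2 kcal.
Fat: 728.8 kcal ÷ 9 kcal/g = 80.9778 g.

81 g/day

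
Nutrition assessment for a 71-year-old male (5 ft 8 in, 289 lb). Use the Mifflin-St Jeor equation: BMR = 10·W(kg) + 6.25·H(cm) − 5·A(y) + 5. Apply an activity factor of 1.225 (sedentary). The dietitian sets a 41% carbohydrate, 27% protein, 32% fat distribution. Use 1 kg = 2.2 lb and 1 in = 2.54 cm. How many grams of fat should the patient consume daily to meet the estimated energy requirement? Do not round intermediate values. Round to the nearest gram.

89 g/day

Convert to metric: weight = 289 ÷ 2.2 = 131.3636 kg; height = (5×12 + 8) × 2.54 = 68 × 2.54 = 172.72 cm.
Mifflin-St Jeor (male): BMR = 10(131.3636) + 6.25(172.72) − 5(71) + 5 = 1313.6364 + 1079.5 − 355 + 5 = 2043.1364 kcal/day.
TEE = 2043.1364 × 1.225 = 2502.842 kcal/day.
Fat energy = 32% × 2502.842 = 800.9095 kcal.
Fat = 800.9095 ÷ 9 kcal/g = 88.9899 g.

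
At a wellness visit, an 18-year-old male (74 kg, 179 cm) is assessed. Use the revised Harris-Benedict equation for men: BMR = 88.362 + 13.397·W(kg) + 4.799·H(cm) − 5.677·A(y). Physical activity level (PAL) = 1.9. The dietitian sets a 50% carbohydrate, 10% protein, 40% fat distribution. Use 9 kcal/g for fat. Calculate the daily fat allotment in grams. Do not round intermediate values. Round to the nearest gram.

155 g/day

Harris-Benedict: BMR = 88.362 + 13.397(74) + 4.799(179) − 5.677(18) = 1836.575 kcal/day.
TEE = 1836.575 × 1.9 = 3489.4925 kcal/day.
Fat energy = 40% × 3489.4925 = 1395.797 kcal.
Fat = 1395.797 ÷ 9 kcal/g = 155.0886 g.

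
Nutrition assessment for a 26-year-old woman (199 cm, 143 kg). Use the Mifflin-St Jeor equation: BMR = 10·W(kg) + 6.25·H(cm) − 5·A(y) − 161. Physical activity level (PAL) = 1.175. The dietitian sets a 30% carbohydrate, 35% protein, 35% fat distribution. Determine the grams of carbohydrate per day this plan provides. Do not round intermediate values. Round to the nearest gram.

210 g/day

Mifflin-St Jeor (female): BMR = 10(143) + 6.25(199) − 5(26) − 161 = 1430 + 1243.75 − 130 − 161 = 2382.75 kcal/day.
TEE = 2382.75 × 1.175 = 2799.7313 kcal/day.
Carbohydrate energy = 30% × 2799.7313 = 839.9194 kcal.
Carbohydrate = 839.9194 ÷ 4 kcal/g = 209.9798 g.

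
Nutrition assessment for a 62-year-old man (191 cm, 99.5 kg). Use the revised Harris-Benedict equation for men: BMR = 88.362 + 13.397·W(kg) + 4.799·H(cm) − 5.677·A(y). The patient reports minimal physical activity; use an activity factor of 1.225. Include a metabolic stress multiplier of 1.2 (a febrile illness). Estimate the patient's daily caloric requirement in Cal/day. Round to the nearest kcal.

Harris-Benedict: BMR = 88.362 + 13.397(99.5) + 4.799(191) − 5.677(62) = 1985.9985 kcal/day.
TEE = BMR × activity factor = 1985.9985 × 1.225 = 2432.8482 kcal/day.
Apply stress factor: 2432.8482 × 1.2 = 2919.4178 kcal/day.

2919 Cal/day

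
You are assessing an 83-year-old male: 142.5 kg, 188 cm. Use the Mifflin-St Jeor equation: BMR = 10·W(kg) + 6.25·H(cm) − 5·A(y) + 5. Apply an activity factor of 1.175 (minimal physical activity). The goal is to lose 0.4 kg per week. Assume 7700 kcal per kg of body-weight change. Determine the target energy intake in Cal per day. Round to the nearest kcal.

Mifflin-St Jeor (male): BMR = 10(142.5) + 6.25(188) − 5(83) + 5 = 1425 + 1175 − 415 + 5 = 2190 kcal/day.
TEE = 2190 × 1.175 = 2573.25 kcal/day.
Required daily deficit = 0.4 × 7700 ÷ 7 = 440 kcal/day.
Target intake = 2573.25 − 440 = 2133.25 kcal/day.

2133 Cal per day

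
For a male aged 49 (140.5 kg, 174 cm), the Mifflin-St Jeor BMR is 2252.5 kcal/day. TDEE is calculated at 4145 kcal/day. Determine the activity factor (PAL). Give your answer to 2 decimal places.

1.84

Activity factor = TEE ÷ BMR = 4145 ÷ 2252.5 = 1.84.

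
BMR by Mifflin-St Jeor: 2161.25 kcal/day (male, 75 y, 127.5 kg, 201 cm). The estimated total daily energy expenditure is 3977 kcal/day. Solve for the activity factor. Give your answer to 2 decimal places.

Activity factor = TEE ÷ BMR = 3977 ÷ 2161.25 = 1.84.

1.84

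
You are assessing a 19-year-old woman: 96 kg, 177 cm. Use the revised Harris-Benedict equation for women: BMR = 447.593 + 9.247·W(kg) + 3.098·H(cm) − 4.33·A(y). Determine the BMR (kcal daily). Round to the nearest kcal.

1801 kcal daily

Harris-Benedict: BMR = 447.593 + 9.247(96) + 3.098(177) − 4.33(19) = 1801.381 kcal/day.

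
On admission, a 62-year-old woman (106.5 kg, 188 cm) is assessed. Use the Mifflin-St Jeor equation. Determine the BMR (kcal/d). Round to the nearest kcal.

1769 kcal/d

Mifflin-St Jeor (female): BMR = 10(106.5) + 6.25(188) − 5(62) − 161 = 1065 + 1175 − 310 − 161 = 1769 kcal/day.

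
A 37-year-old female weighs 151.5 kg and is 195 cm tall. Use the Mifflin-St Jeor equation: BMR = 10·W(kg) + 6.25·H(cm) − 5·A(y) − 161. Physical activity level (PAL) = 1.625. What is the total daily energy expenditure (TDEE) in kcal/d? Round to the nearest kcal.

Mifflin-St Jeor (female): BMR = 10(151.5) + 6.25(195) − 5(37) − 161 = 1515 + 1218.75 − 185 − 161 = 2387.75 kcal/day.
TEE = BMR × activity factor = 2387.75 × 1.625 = 3880.0938 kcal/day.

3880 kcal/d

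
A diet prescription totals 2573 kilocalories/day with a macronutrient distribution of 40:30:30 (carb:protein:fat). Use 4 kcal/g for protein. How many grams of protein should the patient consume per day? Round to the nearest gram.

Protein energy = 30% × 2573 = 771.9 kcal.
At 4 kcal/g: 771.9 ÷ 4 = 192.975 g.

193 g/day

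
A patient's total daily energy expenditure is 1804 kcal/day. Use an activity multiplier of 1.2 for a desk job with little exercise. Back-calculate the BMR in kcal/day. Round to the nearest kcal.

1503 kcal/day

BMR = TEE ÷ activity factor = 1804 ÷ 1.2 = 1503.3333 kcal/day.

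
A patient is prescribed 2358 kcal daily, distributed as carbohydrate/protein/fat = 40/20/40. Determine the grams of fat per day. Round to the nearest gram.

Fat energy = 40% × 2358 = 943.2 kcal.
At 9 kcal/g: 943.2 ÷ 9 = 104.8 g.

105 g/day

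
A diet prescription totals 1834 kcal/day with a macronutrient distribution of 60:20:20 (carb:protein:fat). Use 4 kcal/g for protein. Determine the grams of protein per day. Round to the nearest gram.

92 g/day

Protein energy = 20% × 1834 = 366.8 kcal.
At 4 kcal/g: 366.8 ÷ 4 = 91.7 g.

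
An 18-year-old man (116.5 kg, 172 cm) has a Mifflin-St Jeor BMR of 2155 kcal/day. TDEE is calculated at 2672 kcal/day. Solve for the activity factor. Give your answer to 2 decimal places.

1.24

Activity factor = TEE ÷ BMR = 2672 ÷ 2155 = 1.24.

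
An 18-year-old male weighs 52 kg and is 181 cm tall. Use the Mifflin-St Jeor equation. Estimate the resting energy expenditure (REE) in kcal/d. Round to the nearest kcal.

1566 kcal/d

Mifflin-St Jeor (male): BMR = 10(52) + 6.25(181) − 5(18) + 5 = 520 + 1131.25 − 90 + 5 = 1566.25 kcal/day.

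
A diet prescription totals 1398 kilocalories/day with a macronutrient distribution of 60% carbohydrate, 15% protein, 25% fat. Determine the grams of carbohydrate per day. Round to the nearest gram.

Carbohydrate energy = 60% × 1398 = 838.8 kcal.
At 4 kcal/g: 838.8 ÷ 4 = 209.7 g.

210 g/day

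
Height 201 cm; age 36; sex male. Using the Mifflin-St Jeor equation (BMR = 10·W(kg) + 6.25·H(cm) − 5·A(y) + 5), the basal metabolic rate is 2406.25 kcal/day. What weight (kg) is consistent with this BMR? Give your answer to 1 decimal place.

2406.25 = 10·W + 6.25(201) − 5(36) + 5
10·W = 2406.25 − 1081.25 = 1325, so W = 132.5 kg.

132.5 kg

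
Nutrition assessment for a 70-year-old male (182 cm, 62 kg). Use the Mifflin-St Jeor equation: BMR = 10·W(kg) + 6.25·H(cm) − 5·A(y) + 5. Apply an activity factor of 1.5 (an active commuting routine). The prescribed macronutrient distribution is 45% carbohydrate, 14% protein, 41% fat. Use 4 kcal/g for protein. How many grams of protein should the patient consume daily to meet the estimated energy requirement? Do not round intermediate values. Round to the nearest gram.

74 g/day

Mifflin-St Jeor (male): BMR = 10(62) + 6.25(182) − 5(70) + 5 = 620 + 1137.5 − 350 + 5 = 1412.5 kcal/day.
TEE = 1412.5 × 1.5 = 2118.75 kcal/day.
Protein energy = 14% × 2118.75 = 296.625 kcal.
Protein = 296.625 ÷ 4 kcal/g = 74.1563 g.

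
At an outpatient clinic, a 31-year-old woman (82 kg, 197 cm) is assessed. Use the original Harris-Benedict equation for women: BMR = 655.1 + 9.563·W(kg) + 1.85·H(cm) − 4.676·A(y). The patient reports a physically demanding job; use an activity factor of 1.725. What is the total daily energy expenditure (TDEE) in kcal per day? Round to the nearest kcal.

Harris-Benedict: BMR = 655.1 + 9.563(82) + 1.85(197) − 4.676(31) = 1658.76 kcal/day.
TEE = BMR × activity factor = 1658.76 × 1.725 = 2861.361 kcal/day.

2861 kcal per day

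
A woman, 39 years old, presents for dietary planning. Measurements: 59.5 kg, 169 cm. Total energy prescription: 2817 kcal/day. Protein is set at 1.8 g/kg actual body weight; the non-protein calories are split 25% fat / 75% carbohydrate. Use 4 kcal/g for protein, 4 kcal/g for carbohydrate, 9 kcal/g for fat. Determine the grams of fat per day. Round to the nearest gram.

66 g/day

Protein = 1.8 × 59.5 = 107.1 g → 107.1 × 4 = 428.4 kcal.
Non-protein calories = 2817 − 428.4 = 2388.6 kcal.
Fat: 25% × 2388.6 = 597.15 kcal; carbohydrate: 1791.45 kcal.
Fat: 597.15 kcal ÷ 9 kcal/g = 66.35 g.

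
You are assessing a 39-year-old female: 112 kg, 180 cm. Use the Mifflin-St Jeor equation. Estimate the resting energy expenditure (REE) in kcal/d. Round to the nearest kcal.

Mifflin-St Jeor (female): BMR = 10(112) + 6.25(180) − 5(39) − 161 = 1120 + 1125 − 195 − 161 = 1889 kcal/day.

1889 kcal/d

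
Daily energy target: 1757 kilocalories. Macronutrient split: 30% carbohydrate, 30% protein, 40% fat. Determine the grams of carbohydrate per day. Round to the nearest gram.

Carbohydrate energy = 30% × 1757 = 527.1 kcal.
At 4 kcal/g: 527.1 ÷ 4 = 131.775 g.

132 g/day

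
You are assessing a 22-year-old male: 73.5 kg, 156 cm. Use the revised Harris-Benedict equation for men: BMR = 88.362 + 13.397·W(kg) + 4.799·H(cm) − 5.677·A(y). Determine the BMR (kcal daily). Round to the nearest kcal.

1697 kcal daily

Harris-Benedict: BMR = 88.362 + 13.397(73.5) + 4.799(156) − 5.677(22) = 1696.7915 kcal/day.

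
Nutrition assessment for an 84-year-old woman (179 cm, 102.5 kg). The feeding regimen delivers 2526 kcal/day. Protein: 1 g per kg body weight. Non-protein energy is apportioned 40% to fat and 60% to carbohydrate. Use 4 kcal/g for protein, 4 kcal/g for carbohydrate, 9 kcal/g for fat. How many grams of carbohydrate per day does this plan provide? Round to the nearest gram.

Protein = 1 × 102.5 = 102.5 g → 102.5 × 4 = 410 kcal.
Non-protein calories = 2526 − 410 = 2116 kcal.
Fat: 40% × 2116 = 846.4 kcal; carbohydrate: 1269.6 kcal.
Carbohydrate: 1269.6 kcal ÷ 4 kcal/g = 317.4 g.

317 g/day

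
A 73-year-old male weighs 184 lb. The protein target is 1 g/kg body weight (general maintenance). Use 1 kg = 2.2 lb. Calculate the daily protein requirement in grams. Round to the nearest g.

84 g/day

Weight in kg = 184 ÷ 2.2 = 83.6364 kg.
Protein = 1 g/kg × 83.6364 kg = 83.6364 g/day.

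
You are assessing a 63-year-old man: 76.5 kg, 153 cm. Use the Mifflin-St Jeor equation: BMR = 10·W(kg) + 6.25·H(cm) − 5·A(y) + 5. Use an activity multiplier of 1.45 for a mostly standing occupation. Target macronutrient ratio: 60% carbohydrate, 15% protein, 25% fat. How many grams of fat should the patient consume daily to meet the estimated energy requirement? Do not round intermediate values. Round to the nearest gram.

57 g/day

Mifflin-St Jeor (male): BMR = 10(76.5) + 6.25(153) − 5(63) + 5 = 765 + 956.25 − 315 + 5 = 1411.25 kcal/day.
TEE = 1411.25 × 1.45 = 2046.3125 kcal/day.
Fat energy = 25% × 2046.3125 = 511.5781 kcal.
Fat = 511.5781 ÷ 9 kcal/g = 56.842 g.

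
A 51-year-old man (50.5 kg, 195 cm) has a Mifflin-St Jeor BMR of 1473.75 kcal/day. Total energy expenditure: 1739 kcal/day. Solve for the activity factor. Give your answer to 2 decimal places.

Activity factor = TEE ÷ BMR = 1739 ÷ 1473.75 = 1.18.

1.18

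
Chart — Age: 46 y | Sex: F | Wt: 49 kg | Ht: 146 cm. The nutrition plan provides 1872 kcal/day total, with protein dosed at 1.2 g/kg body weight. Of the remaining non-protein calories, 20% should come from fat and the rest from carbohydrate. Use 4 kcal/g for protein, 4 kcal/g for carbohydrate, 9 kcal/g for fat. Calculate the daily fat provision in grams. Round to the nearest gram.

Protein = 1.2 × 49 = 58.8 g → 58.8 × 4 = 235.2 kcal.
Non-protein calories = 1872 − 235.2 = 1636.8 kcal.
Fat: 20% × 1636.8 = 327.36 kcal; carbohydrate: 1309.44 kcal.
Fat: 327.36 kcal ÷ 9 kcal/g = 36.3733 g.

36 g/day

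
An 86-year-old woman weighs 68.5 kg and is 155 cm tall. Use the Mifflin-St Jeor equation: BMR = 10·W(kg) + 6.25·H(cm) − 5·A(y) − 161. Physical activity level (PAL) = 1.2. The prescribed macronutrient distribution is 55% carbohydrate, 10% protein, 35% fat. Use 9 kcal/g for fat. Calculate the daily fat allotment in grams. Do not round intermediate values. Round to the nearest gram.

50 g/day

Mifflin-St Jeor (female): BMR = 10(68.5) + 6.25(155) − 5(86) − 161 = 685 + 968.75 − 430 − 161 = 1062.75 kcal/day.
TEE = 1062.75 × 1.2 = 1275.3 kcal/day.
Fat energy = 35% × 1275.3 = 446.355 kcal.
Fat = 446.355 ÷ 9 kcal/g = 49.595 g.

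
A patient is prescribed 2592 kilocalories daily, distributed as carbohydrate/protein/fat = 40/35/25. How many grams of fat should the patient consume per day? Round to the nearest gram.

72 g/day

Fat energy = 25% × 2592 = 648 kcal.
At 9 kcal/g: 648 ÷ 9 = 72 g.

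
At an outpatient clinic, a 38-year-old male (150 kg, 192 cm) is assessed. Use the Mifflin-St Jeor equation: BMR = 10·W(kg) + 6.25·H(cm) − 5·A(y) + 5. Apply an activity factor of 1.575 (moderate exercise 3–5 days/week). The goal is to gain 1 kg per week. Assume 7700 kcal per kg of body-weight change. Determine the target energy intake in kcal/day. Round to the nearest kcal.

5061 kcal/day

Mifflin-St Jeor (male): BMR = 10(150) + 6.25(192) − 5(38) + 5 = 1500 + 1200 − 190 + 5 = 2515 kcal/day.
TEE = 2515 × 1.575 = 3961.125 kcal/day.
Required daily surplus = 1 × 7700 ÷ 7 = 1100 kcal/day.
Target intake = 3961.125 + 1100 = 5061.125 kcal/day.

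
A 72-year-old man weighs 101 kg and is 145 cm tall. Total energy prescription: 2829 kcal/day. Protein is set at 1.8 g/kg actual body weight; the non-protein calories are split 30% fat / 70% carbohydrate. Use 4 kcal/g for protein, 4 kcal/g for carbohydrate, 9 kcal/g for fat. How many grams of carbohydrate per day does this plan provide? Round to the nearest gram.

368 g/day

Protein = 1.8 × 101 = 181.8 g → 181.8 × 4 = 727.2 kcal.
Non-protein calories = 2829 − 727.2 = 2101.8 kcal.
Fat: 30% × 2101.8 = 630.54 kcal; carbohydrate: 1471.26 kcal.
Carbohydrate: 1471.26 kcal ÷ 4 kcal/g = 367.815 g.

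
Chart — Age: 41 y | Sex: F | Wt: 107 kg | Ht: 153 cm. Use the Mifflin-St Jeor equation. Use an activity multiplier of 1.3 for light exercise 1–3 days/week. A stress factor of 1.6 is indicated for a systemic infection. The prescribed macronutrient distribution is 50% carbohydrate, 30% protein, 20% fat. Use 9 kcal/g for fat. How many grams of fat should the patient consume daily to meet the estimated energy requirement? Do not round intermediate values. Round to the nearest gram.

Mifflin-St Jeor (female): BMR = 10(107) + 6.25(153) − 5(41) − 161 = 1070 + 956.25 − 205 − 161 = 1660.25 kcal/day.
TEE = 1660.25 × 1.3 = 2158.325 kcal/day.
With stress factor 1.6: 2158.325 × 1.6 = 3453.32 kcal/day.
Fat energy = 20% × 3453.32 = 690.664 kcal.
Fat = 690.664 ÷ 9 kcal/g = 76.7404 g.

77 g/day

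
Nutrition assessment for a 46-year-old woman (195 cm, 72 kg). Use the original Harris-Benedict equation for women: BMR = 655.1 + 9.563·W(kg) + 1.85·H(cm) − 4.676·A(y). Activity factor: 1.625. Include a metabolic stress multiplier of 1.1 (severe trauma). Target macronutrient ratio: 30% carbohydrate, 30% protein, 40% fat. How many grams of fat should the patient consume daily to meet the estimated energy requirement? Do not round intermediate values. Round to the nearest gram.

Harris-Benedict: BMR = 655.1 + 9.563(72) + 1.85(195) − 4.676(46) = 1489.29 kcal/day.
TEE = 1489.29 × 1.625 = 2420.0963 kcal/day.
With stress factor 1.1: 2420.0963 × 1.1 = 2662.1059 kcal/day.
Fat energy = 40% × 2662.1059 = 1064.8424 kcal.
Fat = 1064.8424 ÷ 9 kcal/g = 118.3158 g.

118 g/day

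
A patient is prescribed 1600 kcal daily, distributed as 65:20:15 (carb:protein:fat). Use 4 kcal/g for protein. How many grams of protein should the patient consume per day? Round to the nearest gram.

80 g/day

Protein energy = 20% × 1600 = 320 kcal.
At 4 kcal/g: 320 ÷ 4 = 80 g.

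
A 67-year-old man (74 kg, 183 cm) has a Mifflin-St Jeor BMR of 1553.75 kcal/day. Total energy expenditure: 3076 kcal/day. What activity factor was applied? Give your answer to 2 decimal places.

Activity factor = TEE ÷ BMR = 3076 ÷ 1553.75 = 1.98.

1.98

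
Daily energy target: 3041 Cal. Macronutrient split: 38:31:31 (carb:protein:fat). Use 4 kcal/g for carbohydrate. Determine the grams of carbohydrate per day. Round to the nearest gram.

289 g/day

Carbohydrate energy = 38% × 3041 = 1155.58 kcal.
At 4 kcal/g: 1155.58 ÷ 4 = 288.895 g.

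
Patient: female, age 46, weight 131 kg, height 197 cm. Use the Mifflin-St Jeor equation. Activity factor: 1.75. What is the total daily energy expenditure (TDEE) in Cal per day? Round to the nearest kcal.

3763 Cal per day

Mifflin-St Jeor (female): BMR = 10(131) + 6.25(197) − 5(46) − 161 = 1310 + 1231.25 − 230 − 161 = 2150.25 kcal/day.
TEE = BMR × activity factor = 2150.25 × 1.75 = 3762.9375 kcal/day.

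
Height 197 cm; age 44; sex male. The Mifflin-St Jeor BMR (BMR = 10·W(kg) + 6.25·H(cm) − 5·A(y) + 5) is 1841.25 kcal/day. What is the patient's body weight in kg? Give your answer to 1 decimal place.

82.5 kg

1841.25 = 10·W + 6.25(197) − 5(44) + 5
10·W = 1841.25 − 1016.25 = 825, so W = 82.5 kg.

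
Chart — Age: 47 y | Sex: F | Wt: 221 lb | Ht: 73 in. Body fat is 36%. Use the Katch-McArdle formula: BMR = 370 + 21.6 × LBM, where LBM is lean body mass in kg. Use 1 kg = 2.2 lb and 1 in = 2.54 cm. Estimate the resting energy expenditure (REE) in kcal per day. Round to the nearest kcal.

Convert to metric: weight = 221 ÷ 2.2 = 100.4545 kg; height = 73 × 2.54 = 185.42 cm.
LBM = 100.4545 × (1 − 0.36) = 64.2909 kg. Katch-McArdle: BMR = 370 + 21.6 × 64.2909 = 1758.6836 kcal/day.

1759 kcal per day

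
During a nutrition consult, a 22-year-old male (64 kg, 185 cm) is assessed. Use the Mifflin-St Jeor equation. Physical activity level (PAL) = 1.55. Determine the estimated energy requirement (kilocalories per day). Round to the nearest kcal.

2621 kilocalories per day

Mifflin-St Jeor (male): BMR = 10(64) + 6.25(185) − 5(22) + 5 = 640 + 1156.25 − 110 + 5 = 1691.25 kcal/day.
TEE = BMR × activity factor = 1691.25 × 1.55 = 2621.4375 kcal/day.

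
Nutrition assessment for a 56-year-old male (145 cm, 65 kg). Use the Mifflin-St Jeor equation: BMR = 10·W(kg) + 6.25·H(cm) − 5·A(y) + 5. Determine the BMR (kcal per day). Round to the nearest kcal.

1281 kcal per day

Mifflin-St Jeor (male): BMR = 10(65) + 6.25(145) − 5(56) + 5 = 650 + 906.25 − 280 + 5 = 1281.25 kcal/day.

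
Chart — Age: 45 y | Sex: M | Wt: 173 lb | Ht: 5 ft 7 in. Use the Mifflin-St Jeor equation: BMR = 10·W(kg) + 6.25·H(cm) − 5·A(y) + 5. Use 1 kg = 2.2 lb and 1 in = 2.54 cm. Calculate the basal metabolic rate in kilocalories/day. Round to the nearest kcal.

1630 kilocalories/day

Convert to metric: weight = 173 ÷ 2.2 = 78.6364 kg; height = (5×12 + 7) × 2.54 = 67 × 2.54 = 170.18 cm.
Mifflin-St Jeor (male): BMR = 10(78.6364) + 6.25(170.18) − 5(45) + 5 = 786.3636 + 1063.625 − 225 + 5 = 1629.9886 kcal/day.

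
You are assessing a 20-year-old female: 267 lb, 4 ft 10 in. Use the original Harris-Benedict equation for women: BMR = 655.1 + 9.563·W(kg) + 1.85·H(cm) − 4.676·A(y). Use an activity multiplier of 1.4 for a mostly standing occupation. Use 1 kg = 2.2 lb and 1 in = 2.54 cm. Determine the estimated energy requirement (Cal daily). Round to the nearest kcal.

Convert to metric: weight = 267 ÷ 2.2 = 121.3636 kg; height = (4×12 + 10) × 2.54 = 58 × 2.54 = 147.32 cm.
Harris-Benedict: BMR = 655.1 + 9.563(121.3636) + 1.85(147.32) − 4.676(20) = 1994.7225 kcal/day.
TEE = BMR × activity factor = 1994.7225 × 1.4 = 2792.6114 kcal/day.

2793 Cal daily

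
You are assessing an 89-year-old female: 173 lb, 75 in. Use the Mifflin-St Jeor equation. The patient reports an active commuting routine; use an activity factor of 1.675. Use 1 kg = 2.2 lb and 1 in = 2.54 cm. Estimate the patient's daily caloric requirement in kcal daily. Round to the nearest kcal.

2296 kcal daily

Convert to metric: weight = 173 ÷ 2.2 = 78.6364 kg; height = 75 × 2.54 = 190.5 cm.
Mifflin-St Jeor (female): BMR = 10(78.6364) + 6.25(190.5) − 5(89) − 161 = 786.3636 + 1190.625 − 445 − 161 = 1370.9886 kcal/day.
TEE = BMR × activity factor = 1370.9886 × 1.675 = 2296.406 kcal/day.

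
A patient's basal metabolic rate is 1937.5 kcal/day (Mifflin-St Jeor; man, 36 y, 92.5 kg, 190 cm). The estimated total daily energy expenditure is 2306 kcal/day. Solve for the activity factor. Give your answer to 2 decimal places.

1.19

Activity factor = TEE ÷ BMR = 2306 ÷ 1937.5 = 1.19.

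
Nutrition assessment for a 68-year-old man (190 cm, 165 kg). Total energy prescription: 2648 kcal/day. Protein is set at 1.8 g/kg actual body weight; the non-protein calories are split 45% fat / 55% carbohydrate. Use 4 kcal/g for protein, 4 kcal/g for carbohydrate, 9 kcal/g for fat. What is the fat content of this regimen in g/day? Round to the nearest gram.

Protein = 1.8 × 165 = 297 g → 297 × 4 = 1188 kcal.
Non-protein calories = 2648 − 1188 = 1460 kcal.
Fat: 45% × 1460 = 657 kcal; carbohydrate: 803 kcal.
Fat: 657 kcal ÷ 9 kcal/g = 73 g.

73 g/day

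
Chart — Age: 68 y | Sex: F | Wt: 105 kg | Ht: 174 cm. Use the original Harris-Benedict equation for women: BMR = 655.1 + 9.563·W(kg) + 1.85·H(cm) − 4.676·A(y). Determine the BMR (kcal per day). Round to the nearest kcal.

1663 kcal per day

Harris-Benedict: BMR = 655.1 + 9.563(105) + 1.85(174) − 4.676(68) = 1663.147 kcal/day.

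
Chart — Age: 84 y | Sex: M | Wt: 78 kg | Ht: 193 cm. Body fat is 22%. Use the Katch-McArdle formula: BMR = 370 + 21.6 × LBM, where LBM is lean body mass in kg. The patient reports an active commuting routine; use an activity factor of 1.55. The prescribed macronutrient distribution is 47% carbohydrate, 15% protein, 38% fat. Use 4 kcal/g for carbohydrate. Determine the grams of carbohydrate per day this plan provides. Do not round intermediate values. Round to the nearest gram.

307 g/day

LBM = 78 × (1 − 0.22) = 60.84 kg. Katch-McArdle: BMR = 370 + 21.6 × 60.84 = 1684.144 kcal/day.
TEE = 1684.144 × 1.55 = 2610.4232 kcal/day.
Carbohydrate energy = 47% × 2610.4232 = 1226.8989 kcal.
Carbohydrate = 1226.8989 ÷ 4 kcal/g = 306.7247 g.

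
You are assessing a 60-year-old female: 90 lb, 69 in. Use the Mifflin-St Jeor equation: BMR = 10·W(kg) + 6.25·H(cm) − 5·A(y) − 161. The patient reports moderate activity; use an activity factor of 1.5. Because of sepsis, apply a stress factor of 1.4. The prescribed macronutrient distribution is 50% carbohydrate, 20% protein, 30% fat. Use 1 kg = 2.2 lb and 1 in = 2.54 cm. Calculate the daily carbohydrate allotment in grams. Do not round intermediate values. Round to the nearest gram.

274 g/day

Convert to metric: weight = 90 ÷ 2.2 = 40.9091 kg; height = 69 × 2.54 = 175.26 cm.
Mifflin-St Jeor (female): BMR = 10(40.9091) + 6.25(175.26) − 5(60) − 161 = 409.0909 + 1095.375 − 300 − 161 = 1043.4659 kcal/day.
TEE = 1043.4659 × 1.5 = 1565.1989 kcal/day.
With stress factor 1.4: 1565.1989 × 1.4 = 2191.2784 kcal/day.
Carbohydrate energy = 50% × 2191.2784 = 1095.6392 kcal.
Carbohydrate = 1095.6392 ÷ 4 kcal/g = 273.9098 g.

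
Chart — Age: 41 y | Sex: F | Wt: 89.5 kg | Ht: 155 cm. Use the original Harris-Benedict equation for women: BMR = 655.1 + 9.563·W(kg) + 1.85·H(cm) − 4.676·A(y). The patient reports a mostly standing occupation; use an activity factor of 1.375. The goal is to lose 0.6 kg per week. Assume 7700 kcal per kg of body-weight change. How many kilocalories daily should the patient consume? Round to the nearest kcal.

Harris-Benedict: BMR = 655.1 + 9.563(89.5) + 1.85(155) − 4.676(41) = 1606.0225 kcal/day.
TEE = 1606.0225 × 1.375 = 2208.2809 kcal/day.
Required daily deficit = 0.6 × 7700 ÷ 7 = 660 kcal/day.
Target intake = 2208.2809 − 660 = 1548.2809 kcal/day.

1548 kilocalories daily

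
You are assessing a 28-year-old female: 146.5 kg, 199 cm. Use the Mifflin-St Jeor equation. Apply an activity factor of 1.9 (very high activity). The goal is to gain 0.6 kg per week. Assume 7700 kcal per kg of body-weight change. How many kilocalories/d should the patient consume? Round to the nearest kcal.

Mifflin-St Jeor (female): BMR = 10(146.5) + 6.25(199) − 5(28) − 161 = 1465 + 1243.75 − 140 − 161 = 2407.75 kcal/day.
TEE = 2407.75 × 1.9 = 4574.725 kcal/day.
Required daily surplus = 0.6 × 7700 ÷ 7 = 660 kcal/day.
Target intake = 4574.725 + 660 = 5234.725 kcal/day.

5235 kilocalories/d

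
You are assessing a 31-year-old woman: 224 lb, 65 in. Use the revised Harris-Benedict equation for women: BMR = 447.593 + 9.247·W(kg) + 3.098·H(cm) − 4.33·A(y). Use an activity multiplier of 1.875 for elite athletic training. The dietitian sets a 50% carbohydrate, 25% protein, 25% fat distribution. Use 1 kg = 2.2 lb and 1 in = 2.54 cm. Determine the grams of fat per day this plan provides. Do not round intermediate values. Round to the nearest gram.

Convert to metric: weight = 224 ÷ 2.2 = 101.8182 kg; height = 65 × 2.54 = 165.1 cm.
Harris-Benedict: BMR = 447.593 + 9.247(101.8182) + 3.098(165.1) − 4.33(31) = 1766.3555 kcal/day.
TEE = 1766.3555 × 1.875 = 3311.9166 kcal/day.
Fat energy = 25% × 3311.9166 = 827.9792 kcal.
Fat = 827.9792 ÷ 9 kcal/g = 91.9977 g.

92 g/day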